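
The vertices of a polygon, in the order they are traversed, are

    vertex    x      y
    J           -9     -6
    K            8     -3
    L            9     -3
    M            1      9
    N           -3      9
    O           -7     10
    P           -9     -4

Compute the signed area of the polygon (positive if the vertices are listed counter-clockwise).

Apply Gauss's area formula: 2A = Σ (x_i·y_{i+1} − x_{i+1}·y_i), indices taken mod 7.
Cross-terms: 75, 3, 84, 36, 33, 118, 18  ⇒  Σ = 367
Signed area = Σ/2 = 183.5 (positive ⇒ counter-clockwise traversal).

183.5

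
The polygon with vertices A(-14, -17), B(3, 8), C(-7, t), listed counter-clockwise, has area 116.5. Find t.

7

The doubled signed area Σ (x_i y_{i+1} − x_{i+1} y_i) is linear in t.
With t=0 it equals 114; the coefficient of t is 17 (from the two edges through C).
So 17·t + 114 = 2·116.5 = 233 ⇒ t = 7.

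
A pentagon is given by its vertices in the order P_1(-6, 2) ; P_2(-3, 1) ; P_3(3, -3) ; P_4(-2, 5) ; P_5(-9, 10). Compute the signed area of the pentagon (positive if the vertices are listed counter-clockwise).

41

Apply the shoelace (surveyor's) formula: 2A = Σ (x_i·y_{i+1} − x_{i+1}·y_i), indices taken mod 5.
Σ = (0) + (6) + (9) + (25) + (42) = 82
Signed area = Σ/2 = 41 (positive ⇒ counter-clockwise traversal).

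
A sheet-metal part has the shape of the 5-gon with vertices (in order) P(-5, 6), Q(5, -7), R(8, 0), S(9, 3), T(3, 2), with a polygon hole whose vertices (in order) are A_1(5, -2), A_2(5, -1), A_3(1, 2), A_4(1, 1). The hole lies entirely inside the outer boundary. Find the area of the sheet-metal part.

Outer boundary:
Σ = (5) + (56) + (24) + (9) + (28) = 122
Area = |Σ|/2 = 61.
Hole:
Apply the surveyor's formula: 2A = Σ (x_i·y_{i+1} − x_{i+1}·y_i), indices taken mod 4.
Σ = (5) + (11) + (-1) + (-7) = 8
Area = |Σ|/2 = 4.
Net area = 61 − 4 = 57.

57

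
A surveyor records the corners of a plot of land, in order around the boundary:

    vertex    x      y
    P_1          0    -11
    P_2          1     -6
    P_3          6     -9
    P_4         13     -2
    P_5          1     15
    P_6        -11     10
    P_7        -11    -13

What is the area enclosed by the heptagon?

Σ = (11) + (27) + (105) + (197) + (175) + (253) + (121) = 889
Area = |Σ|/2 = 444.5.

444.5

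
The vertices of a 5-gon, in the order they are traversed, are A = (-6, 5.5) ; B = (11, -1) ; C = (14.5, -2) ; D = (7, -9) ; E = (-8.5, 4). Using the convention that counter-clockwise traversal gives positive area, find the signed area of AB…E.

Apply the shoelace (surveyor's) formula: 2A = Σ (x_i·y_{i+1} − x_{i+1}·y_i), indices taken mod 5.
Σ = (-54.5) + (-7.5) + (-116.5) + (-48.5) + (-22.75) = -249.75
Signed area = Σ/2 = -124.875 (negative ⇒ clockwise traversal).

-124.875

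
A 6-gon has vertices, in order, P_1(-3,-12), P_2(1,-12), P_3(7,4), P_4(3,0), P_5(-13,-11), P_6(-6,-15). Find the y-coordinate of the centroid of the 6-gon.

-296/39

Apply Gauss's area formula. First the cross-terms c_i = x_i·y_{i+1} − x_{i+1}·y_i:
  48, 88, -12, -33, 129, 27  ⇒  2A = 247, A = 123.5.
Then Σ (y_i + y_{i+1})·c_i = -5624, so ȳ = -5624 / (6·123.5) = -296/39.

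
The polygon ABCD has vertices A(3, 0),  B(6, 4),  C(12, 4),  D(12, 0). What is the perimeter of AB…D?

|AB| = √((3)² + (4)²) = √25 = 5
|BC| = √((6)² + (0)²) = √36 = 6
|CD| = √((0)² + (-4)²) = √16 = 4
|DA| = √((-9)² + (0)²) = √81 = 9
Perimeter = 5 + 6 + 4 + 9 = 24.

24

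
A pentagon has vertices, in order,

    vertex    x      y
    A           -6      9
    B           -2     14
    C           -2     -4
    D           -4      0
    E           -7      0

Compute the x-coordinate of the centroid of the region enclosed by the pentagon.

Apply the shoelace (surveyor's) formula. First the cross-terms c_i = x_i·y_{i+1} − x_{i+1}·y_i:
  -66, 36, -16, 0, -63  ⇒  2A = -109, A = -54.5.
Then Σ (x_i + x_{i+1})·c_i = 1299, so x̄ = 1299 / (6·(-54.5)) = -433/109.

-433/109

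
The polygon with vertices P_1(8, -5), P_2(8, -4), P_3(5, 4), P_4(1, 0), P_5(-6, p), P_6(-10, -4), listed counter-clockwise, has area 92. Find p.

The doubled signed area Σ (x_i y_{i+1} − x_{i+1} y_i) is linear in p.
With p=0 it equals 162; the coefficient of p is 11 (from the two edges through P_5).
So 11·p + 162 = 2·92 = 184 ⇒ p = 2.

2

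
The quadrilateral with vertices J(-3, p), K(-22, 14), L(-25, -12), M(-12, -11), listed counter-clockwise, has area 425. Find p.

Write out the shoelace sum; only the two edges meeting at J involve p:
2·Area = [((-12)·p − (-3)·(-11)) + ((-3)·14 − (-22)·p)] + 745
       = 10·p + 670 = 850
⇒ p = 18.

18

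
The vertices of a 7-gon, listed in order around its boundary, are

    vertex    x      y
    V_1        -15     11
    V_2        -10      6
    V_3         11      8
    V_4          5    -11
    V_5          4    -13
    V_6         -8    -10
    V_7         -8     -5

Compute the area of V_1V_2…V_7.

327.5

Cross-terms: 20, -146, -161, -21, -144, -40, -163  ⇒  Σ = -655
Area = |Σ|/2 = 327.5.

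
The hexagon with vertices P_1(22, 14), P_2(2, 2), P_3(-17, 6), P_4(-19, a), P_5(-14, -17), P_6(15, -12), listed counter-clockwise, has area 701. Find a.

The doubled signed area Σ (x_i y_{i+1} − x_{i+1} y_i) is linear in a.
With a=0 it equals 1396; the coefficient of a is -3 (from the two edges through P_4).
So -3·a + 1396 = 2·701 = 1402 ⇒ a = -2.

-2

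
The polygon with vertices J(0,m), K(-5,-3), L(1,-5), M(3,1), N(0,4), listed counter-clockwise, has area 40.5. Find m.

The doubled signed area Σ (x_i y_{i+1} − x_{i+1} y_i) is linear in m.
With m=0 it equals 56; the coefficient of m is 5 (from the two edges through J).
So 5·m + 56 = 2·40.5 = 81 ⇒ m = 5.

5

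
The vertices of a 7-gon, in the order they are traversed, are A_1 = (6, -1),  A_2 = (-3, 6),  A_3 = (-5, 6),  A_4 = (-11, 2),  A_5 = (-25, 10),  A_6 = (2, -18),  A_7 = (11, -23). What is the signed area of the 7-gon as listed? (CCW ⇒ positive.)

375

Σ = (33) + (12) + (56) + (-60) + (430) + (152) + (127) = 750
Signed area = Σ/2 = 375 (positive ⇒ counter-clockwise traversal).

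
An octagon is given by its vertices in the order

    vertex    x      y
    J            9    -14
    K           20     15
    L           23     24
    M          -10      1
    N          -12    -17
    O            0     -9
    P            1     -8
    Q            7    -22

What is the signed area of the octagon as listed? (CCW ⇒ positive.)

623

J→K: (9)(15) − (20)(-14) = 415
K→L: (20)(24) − (23)(15) = 135
L→M: (23)(1) − (-10)(24) = 263
M→N: (-10)(-17) − (-12)(1) = 182
N→O: (-12)(-9) − (0)(-17) = 108
O→P: (0)(-8) − (1)(-9) = 9
P→Q: (1)(-22) − (7)(-8) = 34
Q→J: (7)(-14) − (9)(-22) = 100
Σ = 1246
Signed area = Σ/2 = 623 (positive ⇒ counter-clockwise traversal).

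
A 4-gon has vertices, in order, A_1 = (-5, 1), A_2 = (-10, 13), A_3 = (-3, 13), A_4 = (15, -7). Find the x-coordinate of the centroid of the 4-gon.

Apply the shoelace (surveyor's) formula. First the cross-terms c_i = x_i·y_{i+1} − x_{i+1}·y_i:
  -55, -91, -174, -20  ⇒  2A = -340, A = -170.
Then Σ (x_i + x_{i+1})·c_i = -280, so x̄ = -280 / (6·(-170)) = 14/51.

14/51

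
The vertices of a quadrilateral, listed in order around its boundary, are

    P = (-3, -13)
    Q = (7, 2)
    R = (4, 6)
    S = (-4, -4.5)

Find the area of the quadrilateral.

81.75

Apply Gauss's area formula: 2A = Σ (x_i·y_{i+1} − x_{i+1}·y_i), indices taken mod 4.
Σ = (85) + (34) + (6) + (38.5) = 163.5
Area = |Σ|/2 = 81.75.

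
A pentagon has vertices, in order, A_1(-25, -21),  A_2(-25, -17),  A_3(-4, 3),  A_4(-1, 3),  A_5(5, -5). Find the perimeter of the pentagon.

|A_1A_2| = √((0)² + (4)²) = √16 = 4
|A_2A_3| = √((21)² + (20)²) = √841 = 29
|A_3A_4| = √((3)² + (0)²) = √9 = 3
|A_4A_5| = √((6)² + (-8)²) = √100 = 10
|A_5A_1| = √((-30)² + (-16)²) = √1156 = 34
Perimeter = 4 + 29 + 3 + 10 + 34 = 80.

80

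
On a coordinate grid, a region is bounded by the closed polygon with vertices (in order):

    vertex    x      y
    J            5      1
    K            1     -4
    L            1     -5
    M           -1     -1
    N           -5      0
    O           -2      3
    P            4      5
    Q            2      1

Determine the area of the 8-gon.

Σ = (-21) + (-1) + (-6) + (-5) + (-15) + (-22) + (-6) + (-3) = -79
Area = |Σ|/2 = 39.5.

39.5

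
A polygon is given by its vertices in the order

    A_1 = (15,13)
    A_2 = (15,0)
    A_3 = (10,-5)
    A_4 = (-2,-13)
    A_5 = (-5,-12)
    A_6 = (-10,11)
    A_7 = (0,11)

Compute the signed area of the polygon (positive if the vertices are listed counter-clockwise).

-450.5

Σ = (-195) + (-75) + (-140) + (-41) + (-175) + (-110) + (-165) = -901
Signed area = Σ/2 = -450.5 (negative ⇒ clockwise traversal).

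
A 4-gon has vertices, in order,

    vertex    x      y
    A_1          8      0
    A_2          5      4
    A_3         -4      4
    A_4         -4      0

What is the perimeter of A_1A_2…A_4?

|A_1A_2| = √((-3)² + (4)²) = √25 = 5
|A_2A_3| = √((-9)² + (0)²) = √81 = 9
|A_3A_4| = √((0)² + (-4)²) = √16 = 4
|A_4A_1| = √((12)² + (0)²) = √144 = 12
Perimeter = 5 + 9 + 4 + 12 = 30.

30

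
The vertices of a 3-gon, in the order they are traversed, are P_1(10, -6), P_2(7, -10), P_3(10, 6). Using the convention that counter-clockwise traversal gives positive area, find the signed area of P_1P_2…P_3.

Cross-terms: -58, 142, -120  ⇒  Σ = -36
Signed area = Σ/2 = -18 (negative ⇒ clockwise traversal).

-18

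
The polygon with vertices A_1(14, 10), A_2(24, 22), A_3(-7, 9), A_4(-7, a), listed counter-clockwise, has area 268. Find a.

-5

Write out the shoelace sum; only the two edges meeting at A_4 involve a:
2·Area = [((-7)·a − (-7)·9) + ((-7)·10 − 14·a)] + 438
       = -21·a + 431 = 536
⇒ a = -5.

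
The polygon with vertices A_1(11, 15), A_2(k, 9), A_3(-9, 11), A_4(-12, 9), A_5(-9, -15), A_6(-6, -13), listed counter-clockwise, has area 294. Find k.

-4

The doubled signed area Σ (x_i y_{i+1} − x_{i+1} y_i) is linear in k.
With k=0 it equals 572; the coefficient of k is -4 (from the two edges through A_2).
So -4·k + 572 = 2·294 = 588 ⇒ k = -4.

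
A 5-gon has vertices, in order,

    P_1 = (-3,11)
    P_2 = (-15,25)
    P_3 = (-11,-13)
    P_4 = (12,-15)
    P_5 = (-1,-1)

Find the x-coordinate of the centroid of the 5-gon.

Apply the surveyor's formula. First the cross-terms c_i = x_i·y_{i+1} − x_{i+1}·y_i:
  90, 470, 321, -27, -14  ⇒  2A = 840, A = 420.
Then Σ (x_i + x_{i+1})·c_i = -13760, so x̄ = -13760 / (6·420) = -344/63.

-344/63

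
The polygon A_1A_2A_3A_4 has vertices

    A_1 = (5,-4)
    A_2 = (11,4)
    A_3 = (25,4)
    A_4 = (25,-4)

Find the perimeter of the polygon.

|A_1A_2| = √((6)² + (8)²) = √100 = 10
|A_2A_3| = √((14)² + (0)²) = √196 = 14
|A_3A_4| = √((0)² + (-8)²) = √64 = 8
|A_4A_1| = √((-20)² + (0)²) = √400 = 20
Perimeter = 10 + 14 + 8 + 20 = 52.

52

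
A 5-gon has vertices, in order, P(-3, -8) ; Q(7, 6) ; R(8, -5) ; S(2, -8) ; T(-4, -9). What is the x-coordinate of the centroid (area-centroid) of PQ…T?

Apply the shoelace (surveyor's) formula. First the cross-terms c_i = x_i·y_{i+1} − x_{i+1}·y_i:
  38, -83, -54, -50, 5  ⇒  2A = -144, A = -72.
Then Σ (x_i + x_{i+1})·c_i = -1568, so x̄ = -1568 / (6·(-72)) = 98/27.

98/27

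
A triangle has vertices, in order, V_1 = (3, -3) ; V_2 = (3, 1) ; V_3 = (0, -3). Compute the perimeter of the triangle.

12

|V_1V_2| = √((0)² + (4)²) = √16 = 4
|V_2V_3| = √((-3)² + (-4)²) = √25 = 5
|V_3V_1| = √((3)² + (0)²) = √9 = 3
Perimeter = 4 + 5 + 3 = 12.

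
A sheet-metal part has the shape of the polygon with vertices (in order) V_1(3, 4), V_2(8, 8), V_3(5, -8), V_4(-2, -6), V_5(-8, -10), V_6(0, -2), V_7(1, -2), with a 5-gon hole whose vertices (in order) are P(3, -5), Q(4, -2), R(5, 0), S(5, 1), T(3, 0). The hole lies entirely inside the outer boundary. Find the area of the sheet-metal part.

Outer boundary:
Σ = (-8) + (-104) + (-46) + (-28) + (16) + (2) + (10) = -158
Area = |Σ|/2 = 79.
Hole:
Apply the surveyor's formula: 2A = Σ (x_i·y_{i+1} − x_{i+1}·y_i), indices taken mod 5.
Cross-terms: 14, 10, 5, -3, -15  ⇒  Σ = 11
Area = |Σ|/2 = 5.5.
Net area = 79 − 5.5 = 73.5.

73.5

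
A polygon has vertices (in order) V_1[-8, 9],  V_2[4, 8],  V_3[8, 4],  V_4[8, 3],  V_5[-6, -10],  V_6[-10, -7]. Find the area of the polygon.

211

Σ = (-100) + (-48) + (-8) + (-62) + (-58) + (-146) = -422
Area = |Σ|/2 = 211.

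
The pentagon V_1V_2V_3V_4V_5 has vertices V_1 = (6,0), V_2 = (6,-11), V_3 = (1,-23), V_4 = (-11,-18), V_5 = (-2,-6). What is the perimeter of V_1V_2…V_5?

62

|V_1V_2| = √((0)² + (-11)²) = √121 = 11
|V_2V_3| = √((-5)² + (-12)²) = √169 = 13
|V_3V_4| = √((-12)² + (5)²) = √169 = 13
|V_4V_5| = √((9)² + (12)²) = √225 = 15
|V_5V_1| = √((8)² + (6)²) = √100 = 10
Perimeter = 11 + 13 + 13 + 15 + 10 = 62.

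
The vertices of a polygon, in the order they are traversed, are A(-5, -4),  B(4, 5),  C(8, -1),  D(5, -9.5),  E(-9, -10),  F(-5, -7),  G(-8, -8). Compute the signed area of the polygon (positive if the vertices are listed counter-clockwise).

-135.25

Σ = (-9) + (-44) + (-71) + (-135.5) + (13) + (-16) + (-8) = -270.5
Signed area = Σ/2 = -135.25 (negative ⇒ clockwise traversal).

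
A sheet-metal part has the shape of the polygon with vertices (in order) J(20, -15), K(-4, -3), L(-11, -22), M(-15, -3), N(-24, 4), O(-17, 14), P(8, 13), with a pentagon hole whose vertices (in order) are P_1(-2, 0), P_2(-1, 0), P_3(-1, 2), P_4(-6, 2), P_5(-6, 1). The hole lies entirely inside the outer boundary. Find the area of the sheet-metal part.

Outer boundary:
J→K: (20)(-3) − (-4)(-15) = -120
K→L: (-4)(-22) − (-11)(-3) = 55
L→M: (-11)(-3) − (-15)(-22) = -297
M→N: (-15)(4) − (-24)(-3) = -132
N→O: (-24)(14) − (-17)(4) = -268
O→P: (-17)(13) − (8)(14) = -333
P→J: (8)(-15) − (20)(13) = -380
Σ = -1475
Area = |Σ|/2 = 737.5.
Hole:
Apply the shoelace formula: 2A = Σ (x_i·y_{i+1} − x_{i+1}·y_i), indices taken mod 5.
Σ = (0) + (-2) + (10) + (6) + (2) = 16
Area = |Σ|/2 = 8.
Net area = 737.5 − 8 = 729.5.

729.5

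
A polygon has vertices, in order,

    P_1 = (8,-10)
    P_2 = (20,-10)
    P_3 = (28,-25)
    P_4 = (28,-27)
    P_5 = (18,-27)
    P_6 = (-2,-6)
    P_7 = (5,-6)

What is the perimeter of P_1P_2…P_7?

82

|P_1P_2| = √((12)² + (0)²) = √144 = 12
|P_2P_3| = √((8)² + (-15)²) = √289 = 17
|P_3P_4| = √((0)² + (-2)²) = √4 = 2
|P_4P_5| = √((-10)² + (0)²) = √100 = 10
|P_5P_6| = √((-20)² + (21)²) = √841 = 29
|P_6P_7| = √((7)² + (0)²) = √49 = 7
|P_7P_1| = √((3)² + (-4)²) = √25 = 5
Perimeter = 12 + 17 + 2 + 10 + 29 + 7 + 5 = 82.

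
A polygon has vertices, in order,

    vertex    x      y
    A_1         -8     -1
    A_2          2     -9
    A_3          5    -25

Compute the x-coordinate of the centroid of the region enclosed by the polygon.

Apply Gauss's area formula. First the cross-terms c_i = x_i·y_{i+1} − x_{i+1}·y_i:
  74, -5, -205  ⇒  2A = -136, A = -68.
Then Σ (x_i + x_{i+1})·c_i = 136, so x̄ = 136 / (6·(-68)) = -1/3.

-1/3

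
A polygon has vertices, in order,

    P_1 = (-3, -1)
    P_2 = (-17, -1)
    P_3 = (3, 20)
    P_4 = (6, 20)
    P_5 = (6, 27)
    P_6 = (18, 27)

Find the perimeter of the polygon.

|P_1P_2| = √((-14)² + (0)²) = √196 = 14
|P_2P_3| = √((20)² + (21)²) = √841 = 29
|P_3P_4| = √((3)² + (0)²) = √9 = 3
|P_4P_5| = √((0)² + (7)²) = √49 = 7
|P_5P_6| = √((12)² + (0)²) = √144 = 12
|P_6P_1| = √((-21)² + (-28)²) = √1225 = 35
Perimeter = 14 + 29 + 3 + 7 + 12 + 35 = 100.

100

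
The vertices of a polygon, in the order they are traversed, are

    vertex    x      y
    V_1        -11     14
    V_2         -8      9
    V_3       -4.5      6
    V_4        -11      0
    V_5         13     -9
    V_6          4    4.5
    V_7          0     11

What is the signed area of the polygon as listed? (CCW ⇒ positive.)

215

Apply the surveyor's formula: 2A = Σ (x_i·y_{i+1} − x_{i+1}·y_i), indices taken mod 7.
Σ = (13) + (-7.5) + (66) + (99) + (94.5) + (44) + (121) = 430
Signed area = Σ/2 = 215 (positive ⇒ counter-clockwise traversal).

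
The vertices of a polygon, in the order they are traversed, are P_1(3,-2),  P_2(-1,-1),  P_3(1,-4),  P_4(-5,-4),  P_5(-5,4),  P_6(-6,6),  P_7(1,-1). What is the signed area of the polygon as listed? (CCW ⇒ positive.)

-34.5

Cross-terms: -5, 5, -24, -40, -6, 0, 1  ⇒  Σ = -69
Signed area = Σ/2 = -34.5 (negative ⇒ clockwise traversal).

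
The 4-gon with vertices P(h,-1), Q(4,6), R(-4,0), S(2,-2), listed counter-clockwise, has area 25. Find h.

The doubled signed area Σ (x_i y_{i+1} − x_{i+1} y_i) is linear in h.
With h=0 it equals 34; the coefficient of h is 8 (from the two edges through P).
So 8·h + 34 = 2·25 = 50 ⇒ h = 2.

2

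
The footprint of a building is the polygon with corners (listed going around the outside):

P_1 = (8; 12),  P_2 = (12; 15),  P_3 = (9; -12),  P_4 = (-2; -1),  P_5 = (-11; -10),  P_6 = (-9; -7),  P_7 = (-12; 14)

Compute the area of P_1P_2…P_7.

403

Apply Gauss's area formula: 2A = Σ (x_i·y_{i+1} − x_{i+1}·y_i), indices taken mod 7.
Σ = (-24) + (-279) + (-33) + (9) + (-13) + (-210) + (-256) = -806
Area = |Σ|/2 = 403.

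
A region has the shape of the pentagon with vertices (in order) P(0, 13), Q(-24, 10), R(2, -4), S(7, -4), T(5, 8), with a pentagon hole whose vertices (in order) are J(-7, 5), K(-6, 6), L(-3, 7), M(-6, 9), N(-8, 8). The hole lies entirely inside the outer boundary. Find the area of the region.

265

Outer boundary:
Apply the shoelace formula: 2A = Σ (x_i·y_{i+1} − x_{i+1}·y_i), indices taken mod 5.
Σ = (312) + (76) + (20) + (76) + (65) = 549
Area = |Σ|/2 = 274.5.
Hole:
Apply the shoelace (surveyor's) formula: 2A = Σ (x_i·y_{i+1} − x_{i+1}·y_i), indices taken mod 5.
Cross-terms: -12, -24, 15, 24, 16  ⇒  Σ = 19
Area = |Σ|/2 = 9.5.
Net area = 274.5 − 9.5 = 265.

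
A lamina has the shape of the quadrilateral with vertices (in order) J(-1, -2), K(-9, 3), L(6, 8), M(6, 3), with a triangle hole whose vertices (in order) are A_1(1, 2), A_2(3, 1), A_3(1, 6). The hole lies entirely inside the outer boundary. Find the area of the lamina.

Outer boundary:
Apply the shoelace formula: 2A = Σ (x_i·y_{i+1} − x_{i+1}·y_i), indices taken mod 4.
J→K: (-1)(3) − (-9)(-2) = -21
K→L: (-9)(8) − (6)(3) = -90
L→M: (6)(3) − (6)(8) = -30
M→J: (6)(-2) − (-1)(3) = -9
Σ = -150
Area = |Σ|/2 = 75.
Hole:
Cross-terms: -5, 17, -4  ⇒  Σ = 8
Area = |Σ|/2 = 4.
Net area = 75 − 4 = 71.

71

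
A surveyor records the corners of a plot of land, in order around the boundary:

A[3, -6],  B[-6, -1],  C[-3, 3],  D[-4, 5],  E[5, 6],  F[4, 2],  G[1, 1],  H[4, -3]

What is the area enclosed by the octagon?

Apply Gauss's area formula: 2A = Σ (x_i·y_{i+1} − x_{i+1}·y_i), indices taken mod 8.
Cross-terms: -39, -21, -3, -49, -14, 2, -7, -15  ⇒  Σ = -146
Area = |Σ|/2 = 73.

73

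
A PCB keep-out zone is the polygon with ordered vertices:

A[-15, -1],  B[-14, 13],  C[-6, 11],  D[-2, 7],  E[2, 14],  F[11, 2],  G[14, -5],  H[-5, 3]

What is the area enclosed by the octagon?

256.5

Apply the shoelace (surveyor's) formula: 2A = Σ (x_i·y_{i+1} − x_{i+1}·y_i), indices taken mod 8.
A→B: (-15)(13) − (-14)(-1) = -209
B→C: (-14)(11) − (-6)(13) = -76
C→D: (-6)(7) − (-2)(11) = -20
D→E: (-2)(14) − (2)(7) = -42
E→F: (2)(2) − (11)(14) = -150
F→G: (11)(-5) − (14)(2) = -83
G→H: (14)(3) − (-5)(-5) = 17
H→A: (-5)(-1) − (-15)(3) = 50
Σ = -513
Area = |Σ|/2 = 256.5.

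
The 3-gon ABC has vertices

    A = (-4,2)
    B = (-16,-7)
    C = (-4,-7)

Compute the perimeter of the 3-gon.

36

|AB| = √((-12)² + (-9)²) = √225 = 15
|BC| = √((12)² + (0)²) = √144 = 12
|CA| = √((0)² + (9)²) = √81 = 9
Perimeter = 15 + 12 + 9 = 36.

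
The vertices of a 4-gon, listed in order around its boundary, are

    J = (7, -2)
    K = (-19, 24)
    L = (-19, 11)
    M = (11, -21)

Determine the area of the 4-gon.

390

J→K: (7)(24) − (-19)(-2) = 130
K→L: (-19)(11) − (-19)(24) = 247
L→M: (-19)(-21) − (11)(11) = 278
M→J: (11)(-2) − (7)(-21) = 125
Σ = 780
Area = |Σ|/2 = 390.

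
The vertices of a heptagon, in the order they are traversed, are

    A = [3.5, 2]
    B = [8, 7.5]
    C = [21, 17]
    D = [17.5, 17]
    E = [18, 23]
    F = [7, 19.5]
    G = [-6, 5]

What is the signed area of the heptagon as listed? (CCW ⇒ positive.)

Apply the surveyor's formula: 2A = Σ (x_i·y_{i+1} − x_{i+1}·y_i), indices taken mod 7.
A→B: (3.5)(7.5) − (8)(2) = 10.25
B→C: (8)(17) − (21)(7.5) = -21.5
C→D: (21)(17) − (17.5)(17) = 59.5
D→E: (17.5)(23) − (18)(17) = 96.5
E→F: (18)(19.5) − (7)(23) = 190
F→G: (7)(5) − (-6)(19.5) = 152
G→A: (-6)(2) − (3.5)(5) = -29.5
Σ = 457.25
Signed area = Σ/2 = 228.625 (positive ⇒ counter-clockwise traversal).

228.625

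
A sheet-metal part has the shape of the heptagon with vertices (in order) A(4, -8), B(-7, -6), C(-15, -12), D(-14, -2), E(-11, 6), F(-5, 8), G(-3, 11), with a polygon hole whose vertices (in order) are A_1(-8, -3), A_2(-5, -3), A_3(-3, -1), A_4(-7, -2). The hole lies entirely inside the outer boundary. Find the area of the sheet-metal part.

215

Outer boundary:
Apply Gauss's area formula: 2A = Σ (x_i·y_{i+1} − x_{i+1}·y_i), indices taken mod 7.
Cross-terms: -80, -6, -138, -106, -58, -31, -20  ⇒  Σ = -439
Area = |Σ|/2 = 219.5.
Hole:
Apply the shoelace (surveyor's) formula: 2A = Σ (x_i·y_{i+1} − x_{i+1}·y_i), indices taken mod 4.
A_1→A_2: (-8)(-3) − (-5)(-3) = 9
A_2→A_3: (-5)(-1) − (-3)(-3) = -4
A_3→A_4: (-3)(-2) − (-7)(-1) = -1
A_4→A_1: (-7)(-3) − (-8)(-2) = 5
Σ = 9
Area = |Σ|/2 = 4.5.
Net area = 219.5 − 4.5 = 215.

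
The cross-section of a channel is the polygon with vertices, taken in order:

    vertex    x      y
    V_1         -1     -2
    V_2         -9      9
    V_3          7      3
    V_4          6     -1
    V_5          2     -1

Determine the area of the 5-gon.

Apply the shoelace (surveyor's) formula: 2A = Σ (x_i·y_{i+1} − x_{i+1}·y_i), indices taken mod 5.
Cross-terms: -27, -90, -25, -4, -5  ⇒  Σ = -151
Area = |Σ|/2 = 75.5.

75.5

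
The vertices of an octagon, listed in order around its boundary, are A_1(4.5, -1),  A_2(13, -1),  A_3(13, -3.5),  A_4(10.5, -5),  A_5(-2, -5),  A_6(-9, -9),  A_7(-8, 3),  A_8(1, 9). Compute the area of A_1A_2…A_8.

178.625

Apply the shoelace formula: 2A = Σ (x_i·y_{i+1} − x_{i+1}·y_i), indices taken mod 8.
A_1→A_2: (4.5)(-1) − (13)(-1) = 8.5
A_2→A_3: (13)(-3.5) − (13)(-1) = -32.5
A_3→A_4: (13)(-5) − (10.5)(-3.5) = -28.25
A_4→A_5: (10.5)(-5) − (-2)(-5) = -62.5
A_5→A_6: (-2)(-9) − (-9)(-5) = -27
A_6→A_7: (-9)(3) − (-8)(-9) = -99
A_7→A_8: (-8)(9) − (1)(3) = -75
A_8→A_1: (1)(-1) − (4.5)(9) = -41.5
Σ = -357.25
Area = |Σ|/2 = 178.625.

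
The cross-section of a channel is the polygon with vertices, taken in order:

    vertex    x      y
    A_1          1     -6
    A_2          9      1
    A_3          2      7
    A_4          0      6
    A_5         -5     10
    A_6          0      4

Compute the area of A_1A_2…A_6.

Apply the surveyor's formula: 2A = Σ (x_i·y_{i+1} − x_{i+1}·y_i), indices taken mod 6.
Σ = (55) + (61) + (12) + (30) + (-20) + (-4) = 134
Area = |Σ|/2 = 67.

67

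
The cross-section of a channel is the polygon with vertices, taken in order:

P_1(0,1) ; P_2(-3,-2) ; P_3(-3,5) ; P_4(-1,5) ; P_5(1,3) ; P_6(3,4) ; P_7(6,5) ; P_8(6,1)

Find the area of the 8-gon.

Apply the shoelace (surveyor's) formula: 2A = Σ (x_i·y_{i+1} − x_{i+1}·y_i), indices taken mod 8.
Cross-terms: 3, -21, -10, -8, -5, -9, -24, 6  ⇒  Σ = -68
Area = |Σ|/2 = 34.

34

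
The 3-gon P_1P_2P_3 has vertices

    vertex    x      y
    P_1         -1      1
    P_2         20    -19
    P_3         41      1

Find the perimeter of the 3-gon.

|P_1P_2| = √((21)² + (-20)²) = √841 = 29
|P_2P_3| = √((21)² + (20)²) = √841 = 29
|P_3P_1| = √((-42)² + (0)²) = √1764 = 42
Perimeter = 29 + 29 + 42 = 100.

100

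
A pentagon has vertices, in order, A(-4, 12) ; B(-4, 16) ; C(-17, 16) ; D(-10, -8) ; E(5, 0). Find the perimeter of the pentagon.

|AB| = √((0)² + (4)²) = √16 = 4
|BC| = √((-13)² + (0)²) = √169 = 13
|CD| = √((7)² + (-24)²) = √625 = 25
|DE| = √((15)² + (8)²) = √289 = 17
|EA| = √((-9)² + (12)²) = √225 = 15
Perimeter = 4 + 13 + 25 + 17 + 15 = 74.

74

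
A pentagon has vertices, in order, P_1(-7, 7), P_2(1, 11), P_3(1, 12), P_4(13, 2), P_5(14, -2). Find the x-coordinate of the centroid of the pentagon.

280/69

Apply the surveyor's formula. First the cross-terms c_i = x_i·y_{i+1} − x_{i+1}·y_i:
  -84, 1, -154, -54, 84  ⇒  2A = -207, A = -103.5.
Then Σ (x_i + x_{i+1})·c_i = -2520, so x̄ = -2520 / (6·(-103.5)) = 280/69.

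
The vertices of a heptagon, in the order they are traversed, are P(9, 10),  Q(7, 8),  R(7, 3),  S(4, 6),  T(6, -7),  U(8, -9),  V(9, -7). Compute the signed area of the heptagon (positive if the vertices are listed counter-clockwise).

56.5

P→Q: (9)(8) − (7)(10) = 2
Q→R: (7)(3) − (7)(8) = -35
R→S: (7)(6) − (4)(3) = 30
S→T: (4)(-7) − (6)(6) = -64
T→U: (6)(-9) − (8)(-7) = 2
U→V: (8)(-7) − (9)(-9) = 25
V→P: (9)(10) − (9)(-7) = 153
Σ = 113
Signed area = Σ/2 = 56.5 (positive ⇒ counter-clockwise traversal).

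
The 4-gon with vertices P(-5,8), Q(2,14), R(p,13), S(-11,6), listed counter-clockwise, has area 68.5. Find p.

Write out the shoelace sum; only the two edges meeting at R involve p:
2·Area = [(2·13 − p·14) + (p·6 − (-11)·13)] + -144
       = -8·p + 25 = 137
⇒ p = -14.

-14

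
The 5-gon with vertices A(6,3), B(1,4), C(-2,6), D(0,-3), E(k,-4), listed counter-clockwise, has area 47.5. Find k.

5

The doubled signed area Σ (x_i y_{i+1} − x_{i+1} y_i) is linear in k.
With k=0 it equals 65; the coefficient of k is 6 (from the two edges through E).
So 6·k + 65 = 2·47.5 = 95 ⇒ k = 5.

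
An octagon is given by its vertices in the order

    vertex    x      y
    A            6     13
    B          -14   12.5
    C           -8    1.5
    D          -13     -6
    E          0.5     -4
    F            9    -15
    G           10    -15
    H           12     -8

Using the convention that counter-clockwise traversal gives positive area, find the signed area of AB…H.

Cross-terms: 257, 79, 67.5, 55, 28.5, 15, 100, 204  ⇒  Σ = 806
Signed area = Σ/2 = 403 (positive ⇒ counter-clockwise traversal).

403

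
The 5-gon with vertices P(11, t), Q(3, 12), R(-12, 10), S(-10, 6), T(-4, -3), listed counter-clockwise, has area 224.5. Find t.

The doubled signed area Σ (x_i y_{i+1} − x_{i+1} y_i) is linear in t.
With t=0 it equals 421; the coefficient of t is -7 (from the two edges through P).
So -7·t + 421 = 2·224.5 = 449 ⇒ t = -4.

-4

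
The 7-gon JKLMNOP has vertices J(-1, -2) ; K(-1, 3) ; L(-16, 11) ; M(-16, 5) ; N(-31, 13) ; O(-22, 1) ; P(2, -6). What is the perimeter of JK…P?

90

|JK| = √((0)² + (5)²) = √25 = 5
|KL| = √((-15)² + (8)²) = √289 = 17
|LM| = √((0)² + (-6)²) = √36 = 6
|MN| = √((-15)² + (8)²) = √289 = 17
|NO| = √((9)² + (-12)²) = √225 = 15
|OP| = √((24)² + (-7)²) = √625 = 25
|PJ| = √((-3)² + (4)²) = √25 = 5
Perimeter = 5 + 17 + 6 + 17 + 15 + 25 + 5 = 90.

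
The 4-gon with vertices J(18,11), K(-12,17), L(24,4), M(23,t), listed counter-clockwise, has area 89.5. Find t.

6

Write out the shoelace sum; only the two edges meeting at M involve t:
2·Area = [(24·t − 23·4) + (23·11 − 18·t)] + -18
       = 6·t + 143 = 179
⇒ t = 6.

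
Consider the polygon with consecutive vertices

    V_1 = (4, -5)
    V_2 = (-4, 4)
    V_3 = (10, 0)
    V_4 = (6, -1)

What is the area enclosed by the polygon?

40

Apply the shoelace formula: 2A = Σ (x_i·y_{i+1} − x_{i+1}·y_i), indices taken mod 4.
V_1→V_2: (4)(4) − (-4)(-5) = -4
V_2→V_3: (-4)(0) − (10)(4) = -40
V_3→V_4: (10)(-1) − (6)(0) = -10
V_4→V_1: (6)(-5) − (4)(-1) = -26
Σ = -80
Area = |Σ|/2 = 40.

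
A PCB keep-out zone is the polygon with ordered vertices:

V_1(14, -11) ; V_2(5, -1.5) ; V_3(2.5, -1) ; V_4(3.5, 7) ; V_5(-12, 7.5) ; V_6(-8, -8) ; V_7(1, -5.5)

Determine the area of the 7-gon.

219

Apply the shoelace (surveyor's) formula: 2A = Σ (x_i·y_{i+1} − x_{i+1}·y_i), indices taken mod 7.
Cross-terms: 34, -1.25, 21, 110.25, 156, 52, 66  ⇒  Σ = 438
Area = |Σ|/2 = 219.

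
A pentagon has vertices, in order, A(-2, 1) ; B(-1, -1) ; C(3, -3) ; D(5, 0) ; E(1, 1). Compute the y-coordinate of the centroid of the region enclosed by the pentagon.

Apply the shoelace (surveyor's) formula. First the cross-terms c_i = x_i·y_{i+1} − x_{i+1}·y_i:
  3, 6, 15, 5, 3  ⇒  2A = 32, A = 16.
Then Σ (y_i + y_{i+1})·c_i = -58, so ȳ = -58 / (6·16) = -29/48.

-29/48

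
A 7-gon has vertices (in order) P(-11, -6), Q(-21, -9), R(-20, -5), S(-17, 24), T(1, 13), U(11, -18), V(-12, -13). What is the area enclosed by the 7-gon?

Apply the shoelace formula: 2A = Σ (x_i·y_{i+1} − x_{i+1}·y_i), indices taken mod 7.
Cross-terms: -27, -75, -565, -245, -161, -359, -71  ⇒  Σ = -1503
Area = |Σ|/2 = 751.5.

751.5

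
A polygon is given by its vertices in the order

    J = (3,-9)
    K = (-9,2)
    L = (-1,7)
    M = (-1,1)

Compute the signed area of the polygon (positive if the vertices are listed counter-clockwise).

Apply the shoelace formula: 2A = Σ (x_i·y_{i+1} − x_{i+1}·y_i), indices taken mod 4.
Cross-terms: -75, -61, 6, 6  ⇒  Σ = -124
Signed area = Σ/2 = -62 (negative ⇒ clockwise traversal).

-62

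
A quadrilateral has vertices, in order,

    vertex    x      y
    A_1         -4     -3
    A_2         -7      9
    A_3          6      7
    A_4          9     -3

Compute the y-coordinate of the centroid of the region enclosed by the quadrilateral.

52/21

Apply Gauss's area formula. First the cross-terms c_i = x_i·y_{i+1} − x_{i+1}·y_i:
  -57, -103, -81, -39  ⇒  2A = -280, A = -140.
Then Σ (y_i + y_{i+1})·c_i = -2080, so ȳ = -2080 / (6·(-140)) = 52/21.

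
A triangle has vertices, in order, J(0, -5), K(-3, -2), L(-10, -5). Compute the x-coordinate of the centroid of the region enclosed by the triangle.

-13/3

Apply the shoelace formula. First the cross-terms c_i = x_i·y_{i+1} − x_{i+1}·y_i:
  -15, -5, 50  ⇒  2A = 30, A = 15.
Then Σ (x_i + x_{i+1})·c_i = -390, so x̄ = -390 / (6·15) = -13/3.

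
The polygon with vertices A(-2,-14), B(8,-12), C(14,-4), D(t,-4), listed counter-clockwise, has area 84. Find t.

Write out the shoelace sum; only the two edges meeting at D involve t:
2·Area = [(14·(-4) − t·(-4)) + (t·(-14) − (-2)·(-4))] + 272
       = -10·t + 208 = 168
⇒ t = 4.

4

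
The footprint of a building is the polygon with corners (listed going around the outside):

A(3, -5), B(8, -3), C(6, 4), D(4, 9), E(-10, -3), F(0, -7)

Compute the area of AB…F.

144

Apply the surveyor's formula: 2A = Σ (x_i·y_{i+1} − x_{i+1}·y_i), indices taken mod 6.
Cross-terms: 31, 50, 38, 78, 70, 21  ⇒  Σ = 288
Area = |Σ|/2 = 144.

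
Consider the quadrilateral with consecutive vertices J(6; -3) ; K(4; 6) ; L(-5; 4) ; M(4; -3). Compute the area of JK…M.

49.5

Apply the shoelace (surveyor's) formula: 2A = Σ (x_i·y_{i+1} − x_{i+1}·y_i), indices taken mod 4.
Σ = (48) + (46) + (-1) + (6) = 99
Area = |Σ|/2 = 49.5.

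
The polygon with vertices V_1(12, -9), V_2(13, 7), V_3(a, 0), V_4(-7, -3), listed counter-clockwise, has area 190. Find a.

-8

Write out the shoelace sum; only the two edges meeting at V_3 involve a:
2·Area = [(13·0 − a·7) + (a·(-3) − (-7)·0)] + 300
       = -10·a + 300 = 380
⇒ a = -8.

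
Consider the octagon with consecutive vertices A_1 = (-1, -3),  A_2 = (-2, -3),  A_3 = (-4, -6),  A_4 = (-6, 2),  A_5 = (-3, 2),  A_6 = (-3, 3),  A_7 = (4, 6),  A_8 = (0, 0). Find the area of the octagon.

43

Apply Gauss's area formula: 2A = Σ (x_i·y_{i+1} − x_{i+1}·y_i), indices taken mod 8.
A_1→A_2: (-1)(-3) − (-2)(-3) = -3
A_2→A_3: (-2)(-6) − (-4)(-3) = 0
A_3→A_4: (-4)(2) − (-6)(-6) = -44
A_4→A_5: (-6)(2) − (-3)(2) = -6
A_5→A_6: (-3)(3) − (-3)(2) = -3
A_6→A_7: (-3)(6) − (4)(3) = -30
A_7→A_8: (4)(0) − (0)(6) = 0
A_8→A_1: (0)(-3) − (-1)(0) = 0
Σ = -86
Area = |Σ|/2 = 43.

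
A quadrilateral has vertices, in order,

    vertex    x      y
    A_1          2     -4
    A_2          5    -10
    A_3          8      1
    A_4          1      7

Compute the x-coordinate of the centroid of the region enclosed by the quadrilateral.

Apply the shoelace (surveyor's) formula. First the cross-terms c_i = x_i·y_{i+1} − x_{i+1}·y_i:
  0, 85, 55, -18  ⇒  2A = 122, A = 61.
Then Σ (x_i + x_{i+1})·c_i = 1546, so x̄ = 1546 / (6·61) = 773/183.

773/183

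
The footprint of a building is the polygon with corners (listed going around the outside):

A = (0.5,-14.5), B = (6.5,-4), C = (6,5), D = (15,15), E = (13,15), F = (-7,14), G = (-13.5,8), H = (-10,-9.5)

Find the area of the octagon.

Apply Gauss's area formula: 2A = Σ (x_i·y_{i+1} − x_{i+1}·y_i), indices taken mod 8.
Σ = (92.25) + (56.5) + (15) + (30) + (287) + (133) + (208.25) + (149.75) = 971.75
Area = |Σ|/2 = 485.875.

485.875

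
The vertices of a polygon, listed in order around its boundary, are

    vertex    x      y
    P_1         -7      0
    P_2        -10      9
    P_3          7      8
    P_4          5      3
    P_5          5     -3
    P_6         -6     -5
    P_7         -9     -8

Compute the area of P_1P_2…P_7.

175.5

Apply the surveyor's formula: 2A = Σ (x_i·y_{i+1} − x_{i+1}·y_i), indices taken mod 7.
Cross-terms: -63, -143, -19, -30, -43, 3, -56  ⇒  Σ = -351
Area = |Σ|/2 = 175.5.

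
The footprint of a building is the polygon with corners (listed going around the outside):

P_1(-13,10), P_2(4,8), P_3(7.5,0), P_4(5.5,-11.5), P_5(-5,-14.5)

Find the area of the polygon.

333

P_1→P_2: (-13)(8) − (4)(10) = -144
P_2→P_3: (4)(0) − (7.5)(8) = -60
P_3→P_4: (7.5)(-11.5) − (5.5)(0) = -86.25
P_4→P_5: (5.5)(-14.5) − (-5)(-11.5) = -137.25
P_5→P_1: (-5)(10) − (-13)(-14.5) = -238.5
Σ = -666
Area = |Σ|/2 = 333.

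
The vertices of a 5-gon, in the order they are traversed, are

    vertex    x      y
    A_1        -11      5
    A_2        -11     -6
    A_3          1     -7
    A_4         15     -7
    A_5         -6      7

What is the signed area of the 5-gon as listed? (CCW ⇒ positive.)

206

Apply Gauss's area formula: 2A = Σ (x_i·y_{i+1} − x_{i+1}·y_i), indices taken mod 5.
Cross-terms: 121, 83, 98, 63, 47  ⇒  Σ = 412
Signed area = Σ/2 = 206 (positive ⇒ counter-clockwise traversal).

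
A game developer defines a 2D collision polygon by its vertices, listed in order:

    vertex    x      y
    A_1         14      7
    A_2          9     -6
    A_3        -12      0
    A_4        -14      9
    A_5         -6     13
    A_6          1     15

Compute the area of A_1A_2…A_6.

Apply the shoelace (surveyor's) formula: 2A = Σ (x_i·y_{i+1} − x_{i+1}·y_i), indices taken mod 6.
Σ = (-147) + (-72) + (-108) + (-128) + (-103) + (-203) = -761
Area = |Σ|/2 = 380.5.

380.5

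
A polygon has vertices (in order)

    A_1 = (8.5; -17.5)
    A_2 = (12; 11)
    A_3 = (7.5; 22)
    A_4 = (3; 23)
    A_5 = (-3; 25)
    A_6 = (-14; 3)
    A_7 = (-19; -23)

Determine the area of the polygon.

991.75

Apply the shoelace formula: 2A = Σ (x_i·y_{i+1} − x_{i+1}·y_i), indices taken mod 7.
Σ = (303.5) + (181.5) + (106.5) + (144) + (341) + (379) + (528) = 1983.5
Area = |Σ|/2 = 991.75.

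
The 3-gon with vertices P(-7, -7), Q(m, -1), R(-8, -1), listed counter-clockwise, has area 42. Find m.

The doubled signed area Σ (x_i y_{i+1} − x_{i+1} y_i) is linear in m.
With m=0 it equals 48; the coefficient of m is 6 (from the two edges through Q).
So 6·m + 48 = 2·42 = 84 ⇒ m = 6.

6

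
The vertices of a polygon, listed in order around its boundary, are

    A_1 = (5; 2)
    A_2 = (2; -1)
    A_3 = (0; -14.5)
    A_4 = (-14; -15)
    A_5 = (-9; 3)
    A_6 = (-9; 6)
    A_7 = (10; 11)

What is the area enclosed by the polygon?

Cross-terms: -9, -29, -203, -177, -27, -159, -35  ⇒  Σ = -639
Area = |Σ|/2 = 319.5.

319.5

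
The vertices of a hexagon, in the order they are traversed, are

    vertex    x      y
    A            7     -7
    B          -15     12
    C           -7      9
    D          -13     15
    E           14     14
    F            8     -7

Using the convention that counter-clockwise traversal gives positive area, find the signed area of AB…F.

-334.5

Cross-terms: -21, -51, 12, -392, -210, -7  ⇒  Σ = -669
Signed area = Σ/2 = -334.5 (negative ⇒ clockwise traversal).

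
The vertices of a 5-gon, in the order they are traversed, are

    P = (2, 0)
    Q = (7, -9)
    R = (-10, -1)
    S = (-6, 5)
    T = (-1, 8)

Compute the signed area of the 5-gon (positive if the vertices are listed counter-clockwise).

-115

Apply the shoelace formula: 2A = Σ (x_i·y_{i+1} − x_{i+1}·y_i), indices taken mod 5.
Cross-terms: -18, -97, -56, -43, -16  ⇒  Σ = -230
Signed area = Σ/2 = -115 (negative ⇒ clockwise traversal).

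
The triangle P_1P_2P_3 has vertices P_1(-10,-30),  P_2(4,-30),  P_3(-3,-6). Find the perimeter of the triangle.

64

|P_1P_2| = √((14)² + (0)²) = √196 = 14
|P_2P_3| = √((-7)² + (24)²) = √625 = 25
|P_3P_1| = √((-7)² + (-24)²) = √625 = 25
Perimeter = 14 + 25 + 25 = 64.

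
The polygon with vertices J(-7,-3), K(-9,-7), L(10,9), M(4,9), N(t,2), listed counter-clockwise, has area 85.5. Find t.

Write out the shoelace sum; only the two edges meeting at N involve t:
2·Area = [(4·2 − t·9) + (t·(-3) − (-7)·2)] + 65
       = -12·t + 87 = 171
⇒ t = -7.

-7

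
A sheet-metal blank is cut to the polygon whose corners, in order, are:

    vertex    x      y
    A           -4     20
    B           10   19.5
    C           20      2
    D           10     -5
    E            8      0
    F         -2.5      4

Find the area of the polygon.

Σ = (-278) + (-370) + (-120) + (40) + (32) + (-34) = -730
Area = |Σ|/2 = 365.

365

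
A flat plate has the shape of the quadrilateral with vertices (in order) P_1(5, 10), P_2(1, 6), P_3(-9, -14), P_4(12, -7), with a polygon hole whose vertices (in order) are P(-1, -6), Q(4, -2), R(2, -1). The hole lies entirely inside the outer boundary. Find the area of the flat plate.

216.5

Outer boundary:
Apply the shoelace (surveyor's) formula: 2A = Σ (x_i·y_{i+1} − x_{i+1}·y_i), indices taken mod 4.
Cross-terms: 20, 40, 231, 155  ⇒  Σ = 446
Area = |Σ|/2 = 223.
Hole:
Apply the shoelace formula: 2A = Σ (x_i·y_{i+1} − x_{i+1}·y_i), indices taken mod 3.
Σ = (26) + (0) + (-13) = 13
Area = |Σ|/2 = 6.5.
Net area = 223 − 6.5 = 216.5.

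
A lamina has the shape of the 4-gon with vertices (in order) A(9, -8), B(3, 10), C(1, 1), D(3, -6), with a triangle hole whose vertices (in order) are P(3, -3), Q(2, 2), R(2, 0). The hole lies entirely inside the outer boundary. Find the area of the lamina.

63

Outer boundary:
Σ = (114) + (-7) + (-9) + (30) = 128
Area = |Σ|/2 = 64.
Hole:
Apply the shoelace formula: 2A = Σ (x_i·y_{i+1} − x_{i+1}·y_i), indices taken mod 3.
Cross-terms: 12, -4, -6  ⇒  Σ = 2
Area = |Σ|/2 = 1.
Net area = 64 − 1 = 63.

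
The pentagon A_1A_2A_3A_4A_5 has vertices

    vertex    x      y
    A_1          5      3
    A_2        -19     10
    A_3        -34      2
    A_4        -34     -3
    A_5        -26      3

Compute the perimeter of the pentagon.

|A_1A_2| = √((-24)² + (7)²) = √625 = 25
|A_2A_3| = √((-15)² + (-8)²) = √289 = 17
|A_3A_4| = √((0)² + (-5)²) = √25 = 5
|A_4A_5| = √((8)² + (6)²) = √100 = 10
|A_5A_1| = √((31)² + (0)²) = √961 = 31
Perimeter = 25 + 17 + 5 + 10 + 31 = 88.

88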